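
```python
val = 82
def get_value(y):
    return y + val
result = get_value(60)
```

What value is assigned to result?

Step 1: val = 82 is defined globally.
Step 2: get_value(60) uses parameter y = 60 and looks up val from global scope = 82.
Step 3: result = 60 + 82 = 142

The answer is 142.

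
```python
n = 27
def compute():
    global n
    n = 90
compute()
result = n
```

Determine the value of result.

Step 1: n = 27 globally.
Step 2: compute() declares global n and sets it to 90.
Step 3: After compute(), global n = 90. result = 90

The answer is 90.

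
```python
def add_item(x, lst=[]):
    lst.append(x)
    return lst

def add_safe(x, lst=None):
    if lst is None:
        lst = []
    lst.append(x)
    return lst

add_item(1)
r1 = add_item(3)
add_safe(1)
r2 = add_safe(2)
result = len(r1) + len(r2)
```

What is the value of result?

Step 1: add_item shares mutable default: after 2 calls, lst = [1, 3], len = 2.
Step 2: add_safe creates fresh list each time: r2 = [2], len = 1.
Step 3: result = 2 + 1 = 3

The answer is 3.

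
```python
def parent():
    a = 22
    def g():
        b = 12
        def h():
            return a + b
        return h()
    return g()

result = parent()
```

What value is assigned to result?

Step 1: parent() defines a = 22. g() defines b = 12.
Step 2: h() accesses both from enclosing scopes: a = 22, b = 12.
Step 3: result = 22 + 12 = 34

The answer is 34.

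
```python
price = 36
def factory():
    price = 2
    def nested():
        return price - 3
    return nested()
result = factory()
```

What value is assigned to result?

Step 1: factory() shadows global price with price = 2.
Step 2: nested() finds price = 2 in enclosing scope, computes 2 - 3 = -1.
Step 3: result = -1

The answer is -1.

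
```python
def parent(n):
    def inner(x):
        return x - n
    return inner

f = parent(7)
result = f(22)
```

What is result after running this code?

Step 1: parent(7) creates a closure capturing n = 7.
Step 2: f(22) computes 22 - 7 = 15.
Step 3: result = 15

The answer is 15.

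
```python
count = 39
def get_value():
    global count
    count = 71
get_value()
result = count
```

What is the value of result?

Step 1: count = 39 globally.
Step 2: get_value() declares global count and sets it to 71.
Step 3: After get_value(), global count = 71. result = 71

The answer is 71.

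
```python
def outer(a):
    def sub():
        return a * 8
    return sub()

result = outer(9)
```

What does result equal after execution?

Step 1: outer(9) binds parameter a = 9.
Step 2: sub() accesses a = 9 from enclosing scope.
Step 3: result = 9 * 8 = 72

The answer is 72.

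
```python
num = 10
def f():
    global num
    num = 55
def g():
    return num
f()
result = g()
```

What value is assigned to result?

Step 1: num = 10.
Step 2: f() sets global num = 55.
Step 3: g() reads global num = 55. result = 55

The answer is 55.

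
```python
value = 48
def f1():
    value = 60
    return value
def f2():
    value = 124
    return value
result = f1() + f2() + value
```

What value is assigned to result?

Step 1: Each function shadows global value with its own local.
Step 2: f1() returns 60, f2() returns 124.
Step 3: Global value = 48 is unchanged. result = 60 + 124 + 48 = 232

The answer is 232.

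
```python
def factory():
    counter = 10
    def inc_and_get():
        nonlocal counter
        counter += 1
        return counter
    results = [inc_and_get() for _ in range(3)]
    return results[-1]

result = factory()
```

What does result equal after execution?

Step 1: counter = 10.
Step 2: Three calls to inc_and_get(), each adding 1.
Step 3: Last value = 10 + 1 * 3 = 13

The answer is 13.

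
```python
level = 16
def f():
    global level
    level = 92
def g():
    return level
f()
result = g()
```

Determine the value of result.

Step 1: level = 16.
Step 2: f() sets global level = 92.
Step 3: g() reads global level = 92. result = 92

The answer is 92.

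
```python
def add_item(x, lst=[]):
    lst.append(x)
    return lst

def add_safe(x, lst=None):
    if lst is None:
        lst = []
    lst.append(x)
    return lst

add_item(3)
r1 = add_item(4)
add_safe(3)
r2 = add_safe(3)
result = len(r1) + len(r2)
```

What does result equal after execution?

Step 1: add_item shares mutable default: after 2 calls, lst = [3, 4], len = 2.
Step 2: add_safe creates fresh list each time: r2 = [3], len = 1.
Step 3: result = 2 + 1 = 3

The answer is 3.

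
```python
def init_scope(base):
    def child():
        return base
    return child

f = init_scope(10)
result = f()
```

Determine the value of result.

Step 1: init_scope(10) creates closure capturing base = 10.
Step 2: f() returns the captured base = 10.
Step 3: result = 10

The answer is 10.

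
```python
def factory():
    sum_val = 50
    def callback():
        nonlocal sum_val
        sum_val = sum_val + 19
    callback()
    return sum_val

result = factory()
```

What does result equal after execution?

Step 1: factory() sets sum_val = 50.
Step 2: callback() uses nonlocal to modify sum_val in factory's scope: sum_val = 50 + 19 = 69.
Step 3: factory() returns the modified sum_val = 69

The answer is 69.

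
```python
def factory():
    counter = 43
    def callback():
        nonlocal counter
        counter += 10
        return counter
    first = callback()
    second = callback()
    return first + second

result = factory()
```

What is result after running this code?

Step 1: counter starts at 43.
Step 2: First call: counter = 43 + 10 = 53, returns 53.
Step 3: Second call: counter = 53 + 10 = 63, returns 63.
Step 4: result = 53 + 63 = 116

The answer is 116.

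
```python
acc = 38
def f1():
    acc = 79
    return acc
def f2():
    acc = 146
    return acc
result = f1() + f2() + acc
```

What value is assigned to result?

Step 1: Each function shadows global acc with its own local.
Step 2: f1() returns 79, f2() returns 146.
Step 3: Global acc = 38 is unchanged. result = 79 + 146 + 38 = 263

The answer is 263.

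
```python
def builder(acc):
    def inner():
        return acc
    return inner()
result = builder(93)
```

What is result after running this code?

Step 1: builder(93) binds parameter acc = 93.
Step 2: inner() looks up acc in enclosing scope and finds the parameter acc = 93.
Step 3: result = 93

The answer is 93.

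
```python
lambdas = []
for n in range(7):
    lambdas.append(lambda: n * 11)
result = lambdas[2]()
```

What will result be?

Step 1: All lambdas reference the same variable n (late binding).
Step 2: After the loop, n = 6. Every lambda returns n * 11.
Step 3: lambdas[2]() = 6 * 11 = 66

The answer is 66.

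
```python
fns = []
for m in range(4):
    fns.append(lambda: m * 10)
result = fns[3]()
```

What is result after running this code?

Step 1: All lambdas reference the same variable m (late binding).
Step 2: After the loop, m = 3. Every lambda returns m * 10.
Step 3: fns[3]() = 3 * 10 = 30

The answer is 30.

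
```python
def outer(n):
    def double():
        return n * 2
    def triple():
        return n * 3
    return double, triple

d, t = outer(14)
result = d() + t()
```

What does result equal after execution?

Step 1: Both closures capture the same n = 14.
Step 2: d() = 14 * 2 = 28, t() = 14 * 3 = 42.
Step 3: result = 28 + 42 = 70

The answer is 70.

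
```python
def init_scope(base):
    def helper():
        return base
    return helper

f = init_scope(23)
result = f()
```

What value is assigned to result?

Step 1: init_scope(23) creates closure capturing base = 23.
Step 2: f() returns the captured base = 23.
Step 3: result = 23

The answer is 23.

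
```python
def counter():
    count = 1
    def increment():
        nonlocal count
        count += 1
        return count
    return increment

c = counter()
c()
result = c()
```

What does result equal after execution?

Step 1: counter() creates closure with count = 1.
Step 2: Each c() call increments count via nonlocal. After 2 calls: 1 + 2 = 3.
Step 3: result = 3

The answer is 3.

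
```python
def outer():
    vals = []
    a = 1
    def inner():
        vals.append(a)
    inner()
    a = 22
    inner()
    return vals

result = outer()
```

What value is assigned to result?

Step 1: a = 1. inner() appends current a to vals.
Step 2: First inner(): appends 1. Then a = 22.
Step 3: Second inner(): appends 22 (closure sees updated a). result = [1, 22]

The answer is [1, 22].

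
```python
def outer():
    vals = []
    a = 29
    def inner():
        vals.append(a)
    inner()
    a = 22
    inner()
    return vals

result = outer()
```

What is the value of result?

Step 1: a = 29. inner() appends current a to vals.
Step 2: First inner(): appends 29. Then a = 22.
Step 3: Second inner(): appends 22 (closure sees updated a). result = [29, 22]

The answer is [29, 22].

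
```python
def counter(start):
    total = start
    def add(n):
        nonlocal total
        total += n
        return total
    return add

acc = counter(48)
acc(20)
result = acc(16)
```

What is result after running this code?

Step 1: counter(48) creates closure with total = 48.
Step 2: First acc(20): total = 48 + 20 = 68.
Step 3: Second acc(16): total = 68 + 16 = 84. result = 84

The answer is 84.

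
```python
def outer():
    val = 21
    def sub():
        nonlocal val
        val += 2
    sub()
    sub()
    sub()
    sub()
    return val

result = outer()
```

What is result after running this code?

Step 1: val starts at 21.
Step 2: sub() is called 4 times, each adding 2.
Step 3: val = 21 + 2 * 4 = 29

The answer is 29.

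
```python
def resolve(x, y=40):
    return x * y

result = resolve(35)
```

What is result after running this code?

Step 1: resolve(35) uses default y = 40.
Step 2: Returns 35 * 40 = 1400.
Step 3: result = 1400

The answer is 1400.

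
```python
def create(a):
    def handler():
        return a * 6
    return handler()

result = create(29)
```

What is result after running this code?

Step 1: create(29) binds parameter a = 29.
Step 2: handler() accesses a = 29 from enclosing scope.
Step 3: result = 29 * 6 = 174

The answer is 174.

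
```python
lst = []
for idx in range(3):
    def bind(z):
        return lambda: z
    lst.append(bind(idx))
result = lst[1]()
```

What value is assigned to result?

Step 1: bind(idx) creates a new scope capturing z = idx at call time.
Step 2: lst[1] = bind(1), so its lambda captures z = 1.
Step 3: result = 1 (closure factory fixes late binding)

The answer is 1.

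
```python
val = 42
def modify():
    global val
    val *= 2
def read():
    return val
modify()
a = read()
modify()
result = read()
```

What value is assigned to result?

Step 1: val = 42.
Step 2: First modify(): val = 42 * 2 = 84.
Step 3: Second modify(): val = 84 * 2 = 168.
Step 4: read() returns 168

The answer is 168.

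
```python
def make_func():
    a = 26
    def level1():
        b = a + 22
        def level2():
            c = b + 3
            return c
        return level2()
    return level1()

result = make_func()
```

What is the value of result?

Step 1: a = 26. b = a + 22 = 48.
Step 2: c = b + 3 = 48 + 3 = 51.
Step 3: result = 51

The answer is 51.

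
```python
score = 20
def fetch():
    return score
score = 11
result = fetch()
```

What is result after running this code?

Step 1: score is first set to 20, then reassigned to 11.
Step 2: fetch() is called after the reassignment, so it looks up the current global score = 11.
Step 3: result = 11

The answer is 11.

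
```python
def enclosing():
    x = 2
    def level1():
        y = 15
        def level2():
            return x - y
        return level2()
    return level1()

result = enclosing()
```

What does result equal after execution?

Step 1: x = 2 in enclosing. y = 15 in level1.
Step 2: level2() reads x = 2 and y = 15 from enclosing scopes.
Step 3: result = 2 - 15 = -13

The answer is -13.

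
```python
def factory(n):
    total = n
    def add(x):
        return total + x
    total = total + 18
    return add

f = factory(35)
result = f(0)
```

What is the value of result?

Step 1: factory(35) sets total = 35, then total = 35 + 18 = 53.
Step 2: Closures capture by reference, so add sees total = 53.
Step 3: f(0) returns 53 + 0 = 53

The answer is 53.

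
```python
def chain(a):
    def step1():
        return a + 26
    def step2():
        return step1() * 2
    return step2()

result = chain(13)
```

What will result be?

Step 1: chain(13) captures a = 13.
Step 2: step2() calls step1() which returns 13 + 26 = 39.
Step 3: step2() returns 39 * 2 = 78

The answer is 78.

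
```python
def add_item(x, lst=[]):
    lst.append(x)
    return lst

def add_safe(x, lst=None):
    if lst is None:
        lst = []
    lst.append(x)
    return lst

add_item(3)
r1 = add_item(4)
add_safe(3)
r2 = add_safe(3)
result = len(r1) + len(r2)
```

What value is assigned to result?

Step 1: add_item shares mutable default: after 2 calls, lst = [3, 4], len = 2.
Step 2: add_safe creates fresh list each time: r2 = [3], len = 1.
Step 3: result = 2 + 1 = 3

The answer is 3.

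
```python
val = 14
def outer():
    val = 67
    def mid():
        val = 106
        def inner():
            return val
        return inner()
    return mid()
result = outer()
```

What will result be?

Step 1: Three levels of shadowing: global 14, outer 67, mid 106.
Step 2: inner() finds val = 106 in enclosing mid() scope.
Step 3: result = 106

The answer is 106.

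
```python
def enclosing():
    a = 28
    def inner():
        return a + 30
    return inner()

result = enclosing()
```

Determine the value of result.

Step 1: enclosing() defines a = 28.
Step 2: inner() reads a = 28 from enclosing scope, returns 28 + 30 = 58.
Step 3: result = 58

The answer is 58.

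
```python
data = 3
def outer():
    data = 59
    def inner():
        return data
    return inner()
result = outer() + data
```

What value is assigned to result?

Step 1: Global data = 3. outer() shadows with data = 59.
Step 2: inner() returns enclosing data = 59. outer() = 59.
Step 3: result = 59 + global data (3) = 62

The answer is 62.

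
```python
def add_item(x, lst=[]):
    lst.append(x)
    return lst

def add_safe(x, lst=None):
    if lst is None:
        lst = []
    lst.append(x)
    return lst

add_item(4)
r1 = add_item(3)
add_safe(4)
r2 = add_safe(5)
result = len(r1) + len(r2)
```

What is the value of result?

Step 1: add_item shares mutable default: after 2 calls, lst = [4, 3], len = 2.
Step 2: add_safe creates fresh list each time: r2 = [5], len = 1.
Step 3: result = 2 + 1 = 3

The answer is 3.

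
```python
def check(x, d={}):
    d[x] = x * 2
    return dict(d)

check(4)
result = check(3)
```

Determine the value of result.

Step 1: Mutable default dict is shared across calls.
Step 2: First call adds 4: 8. Second call adds 3: 6.
Step 3: result = {4: 8, 3: 6}

The answer is {4: 8, 3: 6}.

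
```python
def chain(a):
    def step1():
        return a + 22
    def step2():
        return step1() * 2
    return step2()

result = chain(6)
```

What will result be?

Step 1: chain(6) captures a = 6.
Step 2: step2() calls step1() which returns 6 + 22 = 28.
Step 3: step2() returns 28 * 2 = 56

The answer is 56.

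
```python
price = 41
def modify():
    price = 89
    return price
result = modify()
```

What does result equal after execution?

Step 1: Global price = 41.
Step 2: modify() creates local price = 89, shadowing the global.
Step 3: Returns local price = 89. result = 89

The answer is 89.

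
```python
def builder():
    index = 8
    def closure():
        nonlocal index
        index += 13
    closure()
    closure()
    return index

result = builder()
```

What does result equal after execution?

Step 1: index starts at 8.
Step 2: closure() is called 2 times, each adding 13.
Step 3: index = 8 + 13 * 2 = 34

The answer is 34.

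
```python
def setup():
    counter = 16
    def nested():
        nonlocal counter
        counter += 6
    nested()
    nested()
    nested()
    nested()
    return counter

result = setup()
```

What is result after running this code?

Step 1: counter starts at 16.
Step 2: nested() is called 4 times, each adding 6.
Step 3: counter = 16 + 6 * 4 = 40

The answer is 40.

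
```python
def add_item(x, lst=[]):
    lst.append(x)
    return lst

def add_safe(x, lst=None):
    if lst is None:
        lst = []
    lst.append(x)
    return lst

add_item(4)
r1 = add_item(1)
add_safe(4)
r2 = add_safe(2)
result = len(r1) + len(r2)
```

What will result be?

Step 1: add_item shares mutable default: after 2 calls, lst = [4, 1], len = 2.
Step 2: add_safe creates fresh list each time: r2 = [2], len = 1.
Step 3: result = 2 + 1 = 3

The answer is 3.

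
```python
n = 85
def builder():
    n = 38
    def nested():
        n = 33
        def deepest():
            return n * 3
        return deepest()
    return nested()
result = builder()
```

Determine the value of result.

Step 1: deepest() looks up n through LEGB: not local, finds n = 33 in enclosing nested().
Step 2: Returns 33 * 3 = 99.
Step 3: result = 99

The answer is 99.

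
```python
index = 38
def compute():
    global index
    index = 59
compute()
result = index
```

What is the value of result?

Step 1: index = 38 globally.
Step 2: compute() declares global index and sets it to 59.
Step 3: After compute(), global index = 59. result = 59

The answer is 59.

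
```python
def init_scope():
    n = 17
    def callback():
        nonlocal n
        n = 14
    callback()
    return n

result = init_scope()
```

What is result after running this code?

Step 1: init_scope() sets n = 17.
Step 2: callback() uses nonlocal to reassign n = 14.
Step 3: result = 14

The answer is 14.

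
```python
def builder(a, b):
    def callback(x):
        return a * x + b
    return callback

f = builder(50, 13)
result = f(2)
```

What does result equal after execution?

Step 1: builder(50, 13) captures a = 50, b = 13.
Step 2: f(2) computes 50 * 2 + 13 = 113.
Step 3: result = 113

The answer is 113.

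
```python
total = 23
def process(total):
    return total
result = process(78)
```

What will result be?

Step 1: Global total = 23.
Step 2: process(78) takes parameter total = 78, which shadows the global.
Step 3: result = 78

The answer is 78.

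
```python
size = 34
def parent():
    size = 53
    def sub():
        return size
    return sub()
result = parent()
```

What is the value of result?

Step 1: size = 34 globally, but parent() defines size = 53 locally.
Step 2: sub() looks up size. Not in local scope, so checks enclosing scope (parent) and finds size = 53.
Step 3: result = 53

The answer is 53.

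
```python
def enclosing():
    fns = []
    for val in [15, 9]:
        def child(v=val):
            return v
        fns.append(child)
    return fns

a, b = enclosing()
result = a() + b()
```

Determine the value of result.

Step 1: Default argument v=val captures val at each iteration.
Step 2: a() returns 15 (captured at first iteration), b() returns 9 (captured at second).
Step 3: result = 15 + 9 = 24

The answer is 24.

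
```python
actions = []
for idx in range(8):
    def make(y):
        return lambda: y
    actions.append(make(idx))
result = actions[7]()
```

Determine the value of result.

Step 1: make(idx) creates a new scope capturing y = idx at call time.
Step 2: actions[7] = make(7), so its lambda captures y = 7.
Step 3: result = 7 (closure factory fixes late binding)

The answer is 7.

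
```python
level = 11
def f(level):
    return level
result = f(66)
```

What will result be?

Step 1: Global level = 11.
Step 2: f(66) takes parameter level = 66, which shadows the global.
Step 3: result = 66

The answer is 66.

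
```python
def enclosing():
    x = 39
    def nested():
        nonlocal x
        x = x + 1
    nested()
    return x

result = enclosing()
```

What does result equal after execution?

Step 1: enclosing() sets x = 39.
Step 2: nested() uses nonlocal to modify x in enclosing's scope: x = 39 + 1 = 40.
Step 3: enclosing() returns the modified x = 40

The answer is 40.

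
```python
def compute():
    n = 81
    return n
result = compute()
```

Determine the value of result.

Step 1: compute() defines n = 81 in its local scope.
Step 2: return n finds the local variable n = 81.
Step 3: result = 81

The answer is 81.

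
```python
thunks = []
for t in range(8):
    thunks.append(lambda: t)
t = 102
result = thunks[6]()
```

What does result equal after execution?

Step 1: Lambdas capture the variable t by reference, not by value.
Step 2: After the loop, t is reassigned to 102.
Step 3: thunks[6]() looks up the current t = 102. result = 102

The answer is 102.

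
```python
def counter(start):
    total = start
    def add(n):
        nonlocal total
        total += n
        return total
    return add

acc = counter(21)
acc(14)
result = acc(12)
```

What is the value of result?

Step 1: counter(21) creates closure with total = 21.
Step 2: First acc(14): total = 21 + 14 = 35.
Step 3: Second acc(12): total = 35 + 12 = 47. result = 47

The answer is 47.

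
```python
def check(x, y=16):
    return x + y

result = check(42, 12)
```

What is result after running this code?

Step 1: check(42, 12) overrides default y with 12.
Step 2: Returns 42 + 12 = 54.
Step 3: result = 54

The answer is 54.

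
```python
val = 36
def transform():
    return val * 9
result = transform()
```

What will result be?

Step 1: val = 36 is defined globally.
Step 2: transform() looks up val from global scope = 36, then computes 36 * 9 = 324.
Step 3: result = 324

The answer is 324.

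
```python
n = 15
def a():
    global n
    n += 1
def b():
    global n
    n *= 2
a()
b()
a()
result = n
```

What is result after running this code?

Step 1: n = 15.
Step 2: a(): n = 15 + 1 = 16.
Step 3: b(): n = 16 * 2 = 32.
Step 4: a(): n = 32 + 1 = 33

The answer is 33.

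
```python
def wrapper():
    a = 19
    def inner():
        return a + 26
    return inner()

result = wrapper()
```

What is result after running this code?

Step 1: wrapper() defines a = 19.
Step 2: inner() reads a = 19 from enclosing scope, returns 19 + 26 = 45.
Step 3: result = 45

The answer is 45.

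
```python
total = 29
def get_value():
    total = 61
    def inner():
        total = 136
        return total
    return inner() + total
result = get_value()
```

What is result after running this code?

Step 1: get_value() has local total = 61. inner() has local total = 136.
Step 2: inner() returns its local total = 136.
Step 3: get_value() returns 136 + its own total (61) = 197

The answer is 197.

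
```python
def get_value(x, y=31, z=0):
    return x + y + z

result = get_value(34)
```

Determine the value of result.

Step 1: get_value(34) uses defaults y = 31, z = 0.
Step 2: Returns 34 + 31 + 0 = 65.
Step 3: result = 65

The answer is 65.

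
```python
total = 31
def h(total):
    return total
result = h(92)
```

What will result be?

Step 1: Global total = 31.
Step 2: h(92) takes parameter total = 92, which shadows the global.
Step 3: result = 92

The answer is 92.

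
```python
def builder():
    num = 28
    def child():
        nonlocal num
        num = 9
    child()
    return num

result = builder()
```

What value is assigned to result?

Step 1: builder() sets num = 28.
Step 2: child() uses nonlocal to reassign num = 9.
Step 3: result = 9

The answer is 9.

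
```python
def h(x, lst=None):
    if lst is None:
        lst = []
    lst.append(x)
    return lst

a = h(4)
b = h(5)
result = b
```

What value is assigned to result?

Step 1: None default with guard creates a NEW list each call.
Step 2: a = [4] (fresh list). b = [5] (another fresh list).
Step 3: result = [5] (this is the fix for mutable default)

The answer is [5].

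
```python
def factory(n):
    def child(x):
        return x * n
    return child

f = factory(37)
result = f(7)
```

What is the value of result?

Step 1: factory(37) creates a closure capturing n = 37.
Step 2: f(7) computes 7 * 37 = 259.
Step 3: result = 259

The answer is 259.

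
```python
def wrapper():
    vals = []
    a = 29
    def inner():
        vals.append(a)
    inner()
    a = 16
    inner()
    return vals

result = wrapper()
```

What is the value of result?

Step 1: a = 29. inner() appends current a to vals.
Step 2: First inner(): appends 29. Then a = 16.
Step 3: Second inner(): appends 16 (closure sees updated a). result = [29, 16]

The answer is [29, 16].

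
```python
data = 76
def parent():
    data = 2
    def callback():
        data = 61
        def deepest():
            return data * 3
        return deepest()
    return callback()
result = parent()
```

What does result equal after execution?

Step 1: deepest() looks up data through LEGB: not local, finds data = 61 in enclosing callback().
Step 2: Returns 61 * 3 = 183.
Step 3: result = 183

The answer is 183.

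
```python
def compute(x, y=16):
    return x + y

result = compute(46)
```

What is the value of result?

Step 1: compute(46) uses default y = 16.
Step 2: Returns 46 + 16 = 62.
Step 3: result = 62

The answer is 62.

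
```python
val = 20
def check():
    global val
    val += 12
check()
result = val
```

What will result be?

Step 1: val = 20 globally.
Step 2: check() modifies global val: val += 12 = 32.
Step 3: result = 32

The answer is 32.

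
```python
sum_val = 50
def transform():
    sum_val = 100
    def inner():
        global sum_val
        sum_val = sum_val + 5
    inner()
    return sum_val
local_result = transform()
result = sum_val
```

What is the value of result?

Step 1: Global sum_val = 50. transform() creates local sum_val = 100.
Step 2: inner() declares global sum_val and adds 5: global sum_val = 50 + 5 = 55.
Step 3: transform() returns its local sum_val = 100 (unaffected by inner).
Step 4: result = global sum_val = 55

The answer is 55.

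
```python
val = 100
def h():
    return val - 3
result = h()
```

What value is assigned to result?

Step 1: val = 100 is defined globally.
Step 2: h() looks up val from global scope = 100, then computes 100 - 3 = 97.
Step 3: result = 97

The answer is 97.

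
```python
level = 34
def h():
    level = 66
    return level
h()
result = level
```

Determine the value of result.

Step 1: Global level = 34.
Step 2: h() creates local level = 66 (shadow, not modification).
Step 3: After h() returns, global level is unchanged. result = 34

The answer is 34.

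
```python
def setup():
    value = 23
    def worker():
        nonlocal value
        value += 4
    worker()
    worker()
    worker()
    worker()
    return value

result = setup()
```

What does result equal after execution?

Step 1: value starts at 23.
Step 2: worker() is called 4 times, each adding 4.
Step 3: value = 23 + 4 * 4 = 39

The answer is 39.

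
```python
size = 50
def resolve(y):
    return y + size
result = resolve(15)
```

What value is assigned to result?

Step 1: size = 50 is defined globally.
Step 2: resolve(15) uses parameter y = 15 and looks up size from global scope = 50.
Step 3: result = 15 + 50 = 65

The answer is 65.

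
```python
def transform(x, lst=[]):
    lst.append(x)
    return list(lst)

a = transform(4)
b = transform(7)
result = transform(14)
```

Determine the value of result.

Step 1: Default list is shared. list() creates copies for return values.
Step 2: Internal list grows: [4] -> [4, 7] -> [4, 7, 14].
Step 3: result = [4, 7, 14]

The answer is [4, 7, 14].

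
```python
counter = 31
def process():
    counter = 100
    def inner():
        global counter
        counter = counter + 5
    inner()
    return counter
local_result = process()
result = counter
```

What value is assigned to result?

Step 1: Global counter = 31. process() creates local counter = 100.
Step 2: inner() declares global counter and adds 5: global counter = 31 + 5 = 36.
Step 3: process() returns its local counter = 100 (unaffected by inner).
Step 4: result = global counter = 36

The answer is 36.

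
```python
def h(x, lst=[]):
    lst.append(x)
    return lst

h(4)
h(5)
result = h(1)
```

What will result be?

Step 1: Mutable default argument gotcha! The list [] is created once.
Step 2: Each call appends to the SAME list: [4], [4, 5], [4, 5, 1].
Step 3: result = [4, 5, 1]

The answer is [4, 5, 1].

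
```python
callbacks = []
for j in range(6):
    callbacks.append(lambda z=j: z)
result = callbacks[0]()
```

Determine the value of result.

Step 1: Default argument z=j captures j's value at each iteration.
Step 2: callbacks[0] captured z = 0 when j was 0.
Step 3: result = 0

The answer is 0.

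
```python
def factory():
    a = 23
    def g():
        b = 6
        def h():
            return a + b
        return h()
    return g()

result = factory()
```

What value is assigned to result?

Step 1: factory() defines a = 23. g() defines b = 6.
Step 2: h() accesses both from enclosing scopes: a = 23, b = 6.
Step 3: result = 23 + 6 = 29

The answer is 29.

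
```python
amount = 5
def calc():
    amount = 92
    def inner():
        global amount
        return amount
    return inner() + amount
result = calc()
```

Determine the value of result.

Step 1: Global amount = 5. calc() shadows with local amount = 92.
Step 2: inner() uses global keyword, so inner() returns global amount = 5.
Step 3: calc() returns 5 + 92 = 97

The answer is 97.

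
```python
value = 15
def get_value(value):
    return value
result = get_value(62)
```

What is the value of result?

Step 1: Global value = 15.
Step 2: get_value(62) takes parameter value = 62, which shadows the global.
Step 3: result = 62

The answer is 62.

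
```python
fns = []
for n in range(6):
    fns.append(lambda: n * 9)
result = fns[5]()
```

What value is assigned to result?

Step 1: All lambdas reference the same variable n (late binding).
Step 2: After the loop, n = 5. Every lambda returns n * 9.
Step 3: fns[5]() = 5 * 9 = 45

The answer is 45.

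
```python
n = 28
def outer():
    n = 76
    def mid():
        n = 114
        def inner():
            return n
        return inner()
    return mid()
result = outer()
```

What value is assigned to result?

Step 1: Three levels of shadowing: global 28, outer 76, mid 114.
Step 2: inner() finds n = 114 in enclosing mid() scope.
Step 3: result = 114

The answer is 114.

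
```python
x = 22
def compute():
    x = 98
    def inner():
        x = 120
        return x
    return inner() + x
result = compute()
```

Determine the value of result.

Step 1: compute() has local x = 98. inner() has local x = 120.
Step 2: inner() returns its local x = 120.
Step 3: compute() returns 120 + its own x (98) = 218

The answer is 218.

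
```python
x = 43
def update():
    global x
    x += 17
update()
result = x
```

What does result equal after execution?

Step 1: x = 43 globally.
Step 2: update() modifies global x: x += 17 = 60.
Step 3: result = 60

The answer is 60.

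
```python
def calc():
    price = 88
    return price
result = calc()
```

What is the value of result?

Step 1: calc() defines price = 88 in its local scope.
Step 2: return price finds the local variable price = 88.
Step 3: result = 88

The answer is 88.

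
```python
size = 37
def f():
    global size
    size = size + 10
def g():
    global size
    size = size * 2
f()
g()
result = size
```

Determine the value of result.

Step 1: size = 37.
Step 2: f() adds 10: size = 37 + 10 = 47.
Step 3: g() doubles: size = 47 * 2 = 94.
Step 4: result = 94

The answer is 94.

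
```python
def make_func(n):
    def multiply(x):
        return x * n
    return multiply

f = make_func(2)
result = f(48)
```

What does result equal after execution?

Step 1: make_func(2) returns multiply closure with n = 2.
Step 2: f(48) computes 48 * 2 = 96.
Step 3: result = 96

The answer is 96.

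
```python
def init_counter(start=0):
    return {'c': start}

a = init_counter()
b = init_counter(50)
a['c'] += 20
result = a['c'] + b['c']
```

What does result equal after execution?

Step 1: init_counter() returns a new dict each call (immutable default 0).
Step 2: a = {'c': 0}, b = {'c': 50}.
Step 3: a['c'] += 20 = 20. result = 20 + 50 = 70

The answer is 70.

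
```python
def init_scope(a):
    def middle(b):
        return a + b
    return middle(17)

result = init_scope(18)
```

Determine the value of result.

Step 1: init_scope(18) passes a = 18.
Step 2: middle(17) has b = 17, reads a = 18 from enclosing.
Step 3: result = 18 + 17 = 35

The answer is 35.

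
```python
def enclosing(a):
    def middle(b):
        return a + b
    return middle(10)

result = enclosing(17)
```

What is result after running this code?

Step 1: enclosing(17) passes a = 17.
Step 2: middle(10) has b = 10, reads a = 17 from enclosing.
Step 3: result = 17 + 10 = 27

The answer is 27.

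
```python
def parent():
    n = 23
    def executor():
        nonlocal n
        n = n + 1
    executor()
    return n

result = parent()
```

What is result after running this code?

Step 1: parent() sets n = 23.
Step 2: executor() uses nonlocal to modify n in parent's scope: n = 23 + 1 = 24.
Step 3: parent() returns the modified n = 24

The answer is 24.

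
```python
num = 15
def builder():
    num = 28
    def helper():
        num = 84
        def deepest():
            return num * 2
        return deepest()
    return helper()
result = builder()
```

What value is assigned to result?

Step 1: deepest() looks up num through LEGB: not local, finds num = 84 in enclosing helper().
Step 2: Returns 84 * 2 = 168.
Step 3: result = 168

The answer is 168.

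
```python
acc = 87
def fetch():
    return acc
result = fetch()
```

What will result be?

Step 1: acc = 87 is defined in the global scope.
Step 2: fetch() looks up acc. No local acc exists, so Python checks the global scope via LEGB rule and finds acc = 87.
Step 3: result = 87

The answer is 87.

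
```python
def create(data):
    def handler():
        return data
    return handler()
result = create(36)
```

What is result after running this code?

Step 1: create(36) binds parameter data = 36.
Step 2: handler() looks up data in enclosing scope and finds the parameter data = 36.
Step 3: result = 36

The answer is 36.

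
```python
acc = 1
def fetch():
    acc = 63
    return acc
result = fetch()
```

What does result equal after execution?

Step 1: Global acc = 1.
Step 2: fetch() creates local acc = 63, shadowing the global.
Step 3: Returns local acc = 63. result = 63

The answer is 63.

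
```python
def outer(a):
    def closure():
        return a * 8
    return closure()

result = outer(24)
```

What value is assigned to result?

Step 1: outer(24) binds parameter a = 24.
Step 2: closure() accesses a = 24 from enclosing scope.
Step 3: result = 24 * 8 = 192

The answer is 192.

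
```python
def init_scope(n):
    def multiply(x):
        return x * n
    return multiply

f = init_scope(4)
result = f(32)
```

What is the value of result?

Step 1: init_scope(4) returns multiply closure with n = 4.
Step 2: f(32) computes 32 * 4 = 128.
Step 3: result = 128

The answer is 128.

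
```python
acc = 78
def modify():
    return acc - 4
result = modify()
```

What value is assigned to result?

Step 1: acc = 78 is defined globally.
Step 2: modify() looks up acc from global scope = 78, then computes 78 - 4 = 74.
Step 3: result = 74

The answer is 74.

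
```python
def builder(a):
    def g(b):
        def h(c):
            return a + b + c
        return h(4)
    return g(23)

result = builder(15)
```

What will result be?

Step 1: a = 15, b = 23, c = 4 across three nested scopes.
Step 2: h() accesses all three via LEGB rule.
Step 3: result = 15 + 23 + 4 = 42

The answer is 42.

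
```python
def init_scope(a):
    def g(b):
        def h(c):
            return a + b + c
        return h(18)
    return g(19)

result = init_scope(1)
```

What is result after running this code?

Step 1: a = 1, b = 19, c = 18 across three nested scopes.
Step 2: h() accesses all three via LEGB rule.
Step 3: result = 1 + 19 + 18 = 38

The answer is 38.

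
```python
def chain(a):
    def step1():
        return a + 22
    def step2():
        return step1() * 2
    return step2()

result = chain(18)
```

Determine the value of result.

Step 1: chain(18) captures a = 18.
Step 2: step2() calls step1() which returns 18 + 22 = 40.
Step 3: step2() returns 40 * 2 = 80

The answer is 80.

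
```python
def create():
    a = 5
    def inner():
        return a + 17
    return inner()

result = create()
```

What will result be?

Step 1: create() defines a = 5.
Step 2: inner() reads a = 5 from enclosing scope, returns 5 + 17 = 22.
Step 3: result = 22

The answer is 22.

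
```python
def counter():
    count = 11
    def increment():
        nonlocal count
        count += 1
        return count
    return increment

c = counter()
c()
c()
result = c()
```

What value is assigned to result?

Step 1: counter() creates closure with count = 11.
Step 2: Each c() call increments count via nonlocal. After 3 calls: 11 + 3 = 14.
Step 3: result = 14

The answer is 14.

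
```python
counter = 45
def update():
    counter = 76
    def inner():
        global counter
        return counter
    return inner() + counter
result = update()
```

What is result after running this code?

Step 1: Global counter = 45. update() shadows with local counter = 76.
Step 2: inner() uses global keyword, so inner() returns global counter = 45.
Step 3: update() returns 45 + 76 = 121

The answer is 121.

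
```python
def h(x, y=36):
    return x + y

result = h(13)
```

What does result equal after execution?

Step 1: h(13) uses default y = 36.
Step 2: Returns 13 + 36 = 49.
Step 3: result = 49

The answer is 49.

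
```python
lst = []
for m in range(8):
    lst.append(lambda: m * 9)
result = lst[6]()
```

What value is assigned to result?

Step 1: All lambdas reference the same variable m (late binding).
Step 2: After the loop, m = 7. Every lambda returns m * 9.
Step 3: lst[6]() = 7 * 9 = 63

The answer is 63.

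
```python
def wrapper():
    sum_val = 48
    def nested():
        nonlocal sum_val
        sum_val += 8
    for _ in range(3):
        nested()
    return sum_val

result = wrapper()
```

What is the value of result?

Step 1: sum_val = 48.
Step 2: nested() is called 3 times in a loop, each adding 8 via nonlocal.
Step 3: sum_val = 48 + 8 * 3 = 72

The answer is 72.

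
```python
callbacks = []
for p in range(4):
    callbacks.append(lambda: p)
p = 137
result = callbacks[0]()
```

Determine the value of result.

Step 1: Lambdas capture the variable p by reference, not by value.
Step 2: After the loop, p is reassigned to 137.
Step 3: callbacks[0]() looks up the current p = 137. result = 137

The answer is 137.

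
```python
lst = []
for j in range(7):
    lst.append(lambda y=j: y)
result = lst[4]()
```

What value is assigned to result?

Step 1: Default argument y=j captures j's value at each iteration.
Step 2: lst[4] captured y = 4 when j was 4.
Step 3: result = 4

The answer is 4.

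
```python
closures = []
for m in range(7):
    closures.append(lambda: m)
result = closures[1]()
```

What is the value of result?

Step 1: The loop creates 7 lambdas, all referencing the same variable m.
Step 2: After the loop, m = 6 (final value).
Step 3: closures[1]() looks up m at call time and finds 6. This is the late binding gotcha. result = 6

The answer is 6.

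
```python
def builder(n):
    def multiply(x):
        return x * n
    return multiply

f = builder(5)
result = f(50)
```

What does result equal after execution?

Step 1: builder(5) returns multiply closure with n = 5.
Step 2: f(50) computes 50 * 5 = 250.
Step 3: result = 250

The answer is 250.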